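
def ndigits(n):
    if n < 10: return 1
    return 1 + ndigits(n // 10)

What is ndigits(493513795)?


ndigits(493513795) = 1 + ndigits(49351379)
ndigits(49351379) = 1 + ndigits(4935137)
ndigits(4935137) = 1 + ndigits(493513)
ndigits(493513) = 1 + ndigits(49351)
ndigits(49351) = 1 + ndigits(4935)
ndigits(4935) = 1 + ndigits(493)
ndigits(493) = 1 + ndigits(49)
ndigits(49) = 1 + ndigits(4)
ndigits(4) = 1  (base case: 4 < 10)
Unwinding: 1 + 1 + 1 + 1 + 1 + 1 + 1 + 1 + 1 = 9

9


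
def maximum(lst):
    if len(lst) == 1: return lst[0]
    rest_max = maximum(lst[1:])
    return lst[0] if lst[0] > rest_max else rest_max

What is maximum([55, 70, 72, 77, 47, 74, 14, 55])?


maximum([55, 70, 72, 77, 47, 74, 14, 55]): compare 55 with maximum([70, 72, 77, 47, 74, 14, 55])
maximum([70, 72, 77, 47, 74, 14, 55]): compare 70 with maximum([72, 77, 47, 74, 14, 55])
maximum([72, 77, 47, 74, 14, 55]): compare 72 with maximum([77, 47, 74, 14, 55])
maximum([77, 47, 74, 14, 55]): compare 77 with maximum([47, 74, 14, 55])
maximum([47, 74, 14, 55]): compare 47 with maximum([74, 14, 55])
maximum([74, 14, 55]): compare 74 with maximum([14, 55])
maximum([14, 55]): compare 14 with maximum([55])
maximum([55]) = 55  (base case)
Compare 14 with 55 -> 55
Compare 74 with 55 -> 74
Compare 47 with 74 -> 74
Compare 77 with 74 -> 77
Compare 72 with 77 -> 77
Compare 70 with 77 -> 77
Compare 55 with 77 -> 77

77


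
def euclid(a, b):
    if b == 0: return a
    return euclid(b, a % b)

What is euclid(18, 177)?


euclid(18, 177) = euclid(177, 18)
euclid(177, 18) = euclid(18, 15)
euclid(18, 15) = euclid(15, 3)
euclid(15, 3) = euclid(3, 0)
euclid(3, 0) = 3  (base case)

3


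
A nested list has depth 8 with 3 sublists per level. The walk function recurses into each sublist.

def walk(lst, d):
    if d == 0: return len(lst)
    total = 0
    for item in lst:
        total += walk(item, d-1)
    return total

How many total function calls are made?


At depth 0 (root): 1 call
At depth 1: each of 1 parents calls walk on 3 children = 3 calls
At depth 2: each of 3 parents calls walk on 3 children = 9 calls
At depth 3: each of 9 parents calls walk on 3 children = 27 calls
At depth 4: each of 27 parents calls walk on 3 children = 81 calls
At depth 5: each of 81 parents calls walk on 3 children = 243 calls
At depth 6: each of 243 parents calls walk on 3 children = 729 calls
At depth 7: each of 729 parents calls walk on 3 children = 2187 calls
At depth 8: each of 2187 parents calls walk on 3 children = 6561 calls
Total: 1 + 3 + 9 + 27 + 81 + 243 + 729 + 2187 + 6561 = 9841

9841


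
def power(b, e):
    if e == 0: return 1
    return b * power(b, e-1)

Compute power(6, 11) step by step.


power(6, 11)
= 6 * power(6, 10)
= 6 * 6 * power(6, 9)
= 6 * 6 * 6 * power(6, 8)
= 6 * 6 * 6 * 6 * power(6, 7)
= 6 * 6 * 6 * 6 * 6 * power(6, 6)
= 6 * 6 * 6 * 6 * 6 * 6 * power(6, 5)
= 6 * 6 * 6 * 6 * 6 * 6 * 6 * power(6, 4)
= 6 * 6 * 6 * 6 * 6 * 6 * 6 * 6 * power(6, 3)
= 6 * 6 * 6 * 6 * 6 * 6 * 6 * 6 * 6 * power(6, 2)
= 6 * 6 * 6 * 6 * 6 * 6 * 6 * 6 * 6 * 6 * power(6, 1)
= 6 * 6 * 6 * 6 * 6 * 6 * 6 * 6 * 6 * 6 * 6 * power(6, 0)
= 6 * 6 * 6 * 6 * 6 * 6 * 6 * 6 * 6 * 6 * 6 * 1
= 362797056

362797056


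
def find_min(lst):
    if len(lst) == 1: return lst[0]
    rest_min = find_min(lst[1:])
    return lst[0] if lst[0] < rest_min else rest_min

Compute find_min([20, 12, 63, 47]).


find_min([20, 12, 63, 47]): compare 20 with find_min([12, 63, 47])
find_min([12, 63, 47]): compare 12 with find_min([63, 47])
find_min([63, 47]): compare 63 with find_min([47])
find_min([47]) = 47  (base case)
Compare 63 with 47 -> 47
Compare 12 with 47 -> 12
Compare 20 with 12 -> 12

12


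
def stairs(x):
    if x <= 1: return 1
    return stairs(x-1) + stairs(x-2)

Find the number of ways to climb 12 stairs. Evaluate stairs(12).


Building up from base cases:
stairs(0) = 1
stairs(1) = 1
stairs(2) = stairs(1) + stairs(0) = 1 + 1 = 2
stairs(3) = stairs(2) + stairs(1) = 2 + 1 = 3
stairs(4) = stairs(3) + stairs(2) = 3 + 2 = 5
stairs(5) = stairs(4) + stairs(3) = 5 + 3 = 8
stairs(6) = stairs(5) + stairs(4) = 8 + 5 = 13
stairs(7) = stairs(6) + stairs(5) = 13 + 8 = 21
stairs(8) = stairs(7) + stairs(6) = 21 + 13 = 34
stairs(9) = stairs(8) + stairs(7) = 34 + 21 = 55
stairs(10) = stairs(9) + stairs(8) = 55 + 34 = 89
stairs(11) = stairs(10) + stairs(9) = 89 + 55 = 144
stairs(12) = stairs(11) + stairs(10) = 144 + 89 = 233

233


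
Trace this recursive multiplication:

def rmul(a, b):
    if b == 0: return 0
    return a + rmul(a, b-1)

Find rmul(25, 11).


rmul(25, 11) = 25 + rmul(25, 10)
rmul(25, 10) = 25 + rmul(25, 9)
rmul(25, 9) = 25 + rmul(25, 8)
rmul(25, 8) = 25 + rmul(25, 7)
rmul(25, 7) = 25 + rmul(25, 6)
rmul(25, 6) = 25 + rmul(25, 5)
rmul(25, 5) = 25 + rmul(25, 4)
rmul(25, 4) = 25 + rmul(25, 3)
rmul(25, 3) = 25 + rmul(25, 2)
rmul(25, 2) = 25 + rmul(25, 1)
rmul(25, 1) = 25 + rmul(25, 0)
rmul(25, 0) = 0  (base case)
Total: 25 + 25 + 25 + 25 + 25 + 25 + 25 + 25 + 25 + 25 + 25 + 0 = 275

275


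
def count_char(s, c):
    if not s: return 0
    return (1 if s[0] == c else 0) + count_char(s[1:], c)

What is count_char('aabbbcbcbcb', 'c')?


s[0]='a' != 'c' -> 0
s[0]='a' != 'c' -> 0
s[0]='b' != 'c' -> 0
s[0]='b' != 'c' -> 0
s[0]='b' != 'c' -> 0
s[0]='c' == 'c' -> 1
s[0]='b' != 'c' -> 0
s[0]='c' == 'c' -> 1
s[0]='b' != 'c' -> 0
s[0]='c' == 'c' -> 1
s[0]='b' != 'c' -> 0
Sum: 0 + 0 + 0 + 0 + 0 + 1 + 0 + 1 + 0 + 1 + 0 = 3

3


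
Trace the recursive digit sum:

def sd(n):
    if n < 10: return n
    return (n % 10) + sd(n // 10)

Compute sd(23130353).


sd(23130353) = 3 + sd(2313035)
sd(2313035) = 5 + sd(231303)
sd(231303) = 3 + sd(23130)
sd(23130) = 0 + sd(2313)
sd(2313) = 3 + sd(231)
sd(231) = 1 + sd(23)
sd(23) = 3 + sd(2)
sd(2) = 2  (base case)
Total: 3 + 5 + 3 + 0 + 3 + 1 + 3 + 2 = 20

20


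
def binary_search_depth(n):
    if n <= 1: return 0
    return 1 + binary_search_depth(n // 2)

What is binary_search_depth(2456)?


2456 / 2 = 1228
1228 / 2 = 614
614 / 2 = 307
307 / 2 = 153
153 / 2 = 76
76 / 2 = 38
38 / 2 = 19
19 / 2 = 9
9 / 2 = 4
4 / 2 = 2
2 / 2 = 1
Reached 1 after 11 halvings

11


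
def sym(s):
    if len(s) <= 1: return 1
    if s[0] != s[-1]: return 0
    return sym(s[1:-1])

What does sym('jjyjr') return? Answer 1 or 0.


sym('jjyjr'): s[0]='j' != s[-1]='r' -> return 0
Result: 0 (not a palindrome)

0


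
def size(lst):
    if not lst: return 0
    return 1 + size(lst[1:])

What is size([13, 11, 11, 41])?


size([13, 11, 11, 41]) = 1 + size([11, 11, 41])
size([11, 11, 41]) = 1 + size([11, 41])
size([11, 41]) = 1 + size([41])
size([41]) = 1 + size([])
size([]) = 0  (base case)
Unwinding: 1 + 1 + 1 + 1 + 0 = 4

4


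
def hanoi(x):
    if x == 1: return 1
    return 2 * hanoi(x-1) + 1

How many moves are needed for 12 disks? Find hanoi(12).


hanoi(12) = 2 * hanoi(11) + 1
hanoi(11) = 2 * hanoi(10) + 1
hanoi(10) = 2 * hanoi(9) + 1
hanoi(9) = 2 * hanoi(8) + 1
hanoi(8) = 2 * hanoi(7) + 1
hanoi(7) = 2 * hanoi(6) + 1
hanoi(6) = 2 * hanoi(5) + 1
hanoi(5) = 2 * hanoi(4) + 1
hanoi(4) = 2 * hanoi(3) + 1
hanoi(3) = 2 * hanoi(2) + 1
hanoi(2) = 2 * hanoi(1) + 1
hanoi(1) = 1  (base case)
hanoi(2) = 2 * 1 + 1 = 3
hanoi(3) = 2 * 3 + 1 = 7
hanoi(4) = 2 * 7 + 1 = 15
hanoi(5) = 2 * 15 + 1 = 31
hanoi(6) = 2 * 31 + 1 = 63
hanoi(7) = 2 * 63 + 1 = 127
hanoi(8) = 2 * 127 + 1 = 255
hanoi(9) = 2 * 255 + 1 = 511
hanoi(10) = 2 * 511 + 1 = 1023
hanoi(11) = 2 * 1023 + 1 = 2047
hanoi(12) = 2 * 2047 + 1 = 4095

4095


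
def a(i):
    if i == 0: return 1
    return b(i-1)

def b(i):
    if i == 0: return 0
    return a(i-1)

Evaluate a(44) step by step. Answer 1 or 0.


a(44) = b(43)
b(43) = a(42)
a(42) = b(41)
b(41) = a(40)
a(40) = b(39)
b(39) = a(38)
a(38) = b(37)
b(37) = a(36)
a(36) = b(35)
b(35) = a(34)
a(34) = b(33)
b(33) = a(32)
a(32) = b(31)
b(31) = a(30)
a(30) = b(29)
b(29) = a(28)
a(28) = b(27)
b(27) = a(26)
a(26) = b(25)
b(25) = a(24)
a(24) = b(23)
b(23) = a(22)
a(22) = b(21)
b(21) = a(20)
a(20) = b(19)
b(19) = a(18)
a(18) = b(17)
b(17) = a(16)
a(16) = b(15)
b(15) = a(14)
a(14) = b(13)
b(13) = a(12)
a(12) = b(11)
b(11) = a(10)
a(10) = b(9)
b(9) = a(8)
a(8) = b(7)
b(7) = a(6)
a(6) = b(5)
b(5) = a(4)
a(4) = b(3)
b(3) = a(2)
a(2) = b(1)
b(1) = a(0)
a(0) = 1  (base case)
Result: 1

1


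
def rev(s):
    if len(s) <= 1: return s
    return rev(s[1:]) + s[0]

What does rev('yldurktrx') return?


rev('yldurktrx') = rev('ldurktrx') + 'y'
rev('ldurktrx') = rev('durktrx') + 'l'
rev('durktrx') = rev('urktrx') + 'd'
rev('urktrx') = rev('rktrx') + 'u'
rev('rktrx') = rev('ktrx') + 'r'
rev('ktrx') = rev('trx') + 'k'
rev('trx') = rev('rx') + 't'
rev('rx') = rev('x') + 'r'
rev('x') = 'x'  (base case)
Concatenating: 'x' + 'r' + 't' + 'k' + 'r' + 'u' + 'd' + 'l' + 'y' = 'xrtkrudly'

xrtkrudly


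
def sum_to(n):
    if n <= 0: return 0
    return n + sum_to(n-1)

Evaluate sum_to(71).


sum_to(71)
= 71 + 70 + 69 + 68 + 67 + 66 + 65 + 64 + 63 + 62 + 61 + 60 + 59 + 58 + 57 + 56 + 55 + 54 + 53 + 52 + 51 + 50 + 49 + 48 + 47 + 46 + 45 + 44 + 43 + 42 + 41 + 40 + 39 + 38 + 37 + 36 + 35 + 34 + 33 + 32 + 31 + 30 + 29 + 28 + 27 + 26 + 25 + 24 + 23 + 22 + 21 + 20 + 19 + 18 + 17 + 16 + 15 + 14 + 13 + 12 + 11 + 10 + 9 + 8 + 7 + 6 + 5 + 4 + 3 + 2 + 1 + sum_to(0)
= 71 + 70 + 69 + 68 + 67 + 66 + 65 + 64 + 63 + 62 + 61 + 60 + 59 + 58 + 57 + 56 + 55 + 54 + 53 + 52 + 51 + 50 + 49 + 48 + 47 + 46 + 45 + 44 + 43 + 42 + 41 + 40 + 39 + 38 + 37 + 36 + 35 + 34 + 33 + 32 + 31 + 30 + 29 + 28 + 27 + 26 + 25 + 24 + 23 + 22 + 21 + 20 + 19 + 18 + 17 + 16 + 15 + 14 + 13 + 12 + 11 + 10 + 9 + 8 + 7 + 6 + 5 + 4 + 3 + 2 + 1 + 0
= 2556

2556


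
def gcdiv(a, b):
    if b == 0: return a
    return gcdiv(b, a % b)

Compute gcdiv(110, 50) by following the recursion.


gcdiv(110, 50) = gcdiv(50, 10)
gcdiv(50, 10) = gcdiv(10, 0)
gcdiv(10, 0) = 10  (base case)

10


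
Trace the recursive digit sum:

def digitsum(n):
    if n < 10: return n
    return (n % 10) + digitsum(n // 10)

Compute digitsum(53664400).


digitsum(53664400) = 0 + digitsum(5366440)
digitsum(5366440) = 0 + digitsum(536644)
digitsum(536644) = 4 + digitsum(53664)
digitsum(53664) = 4 + digitsum(5366)
digitsum(5366) = 6 + digitsum(536)
digitsum(536) = 6 + digitsum(53)
digitsum(53) = 3 + digitsum(5)
digitsum(5) = 5  (base case)
Total: 0 + 0 + 4 + 4 + 6 + 6 + 3 + 5 = 28

28


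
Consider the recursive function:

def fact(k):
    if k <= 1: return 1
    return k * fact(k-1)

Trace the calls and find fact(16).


fact(16)
= 16 * fact(15)
= 16 * 15 * fact(14)
= 16 * 15 * 14 * fact(13)
= 16 * 15 * 14 * 13 * fact(12)
= 16 * 15 * 14 * 13 * 12 * fact(11)
= 16 * 15 * 14 * 13 * 12 * 11 * fact(10)
= 16 * 15 * 14 * 13 * 12 * 11 * 10 * fact(9)
= 16 * 15 * 14 * 13 * 12 * 11 * 10 * 9 * fact(8)
= 16 * 15 * 14 * 13 * 12 * 11 * 10 * 9 * 8 * fact(7)
= 16 * 15 * 14 * 13 * 12 * 11 * 10 * 9 * 8 * 7 * fact(6)
= 16 * 15 * 14 * 13 * 12 * 11 * 10 * 9 * 8 * 7 * 6 * fact(5)
= 16 * 15 * 14 * 13 * 12 * 11 * 10 * 9 * 8 * 7 * 6 * 5 * fact(4)
= 16 * 15 * 14 * 13 * 12 * 11 * 10 * 9 * 8 * 7 * 6 * 5 * 4 * fact(3)
= 16 * 15 * 14 * 13 * 12 * 11 * 10 * 9 * 8 * 7 * 6 * 5 * 4 * 3 * fact(2)
= 16 * 15 * 14 * 13 * 12 * 11 * 10 * 9 * 8 * 7 * 6 * 5 * 4 * 3 * 2 * fact(1)
= 16 * 15 * 14 * 13 * 12 * 11 * 10 * 9 * 8 * 7 * 6 * 5 * 4 * 3 * 2 * 1
= 20922789888000

20922789888000


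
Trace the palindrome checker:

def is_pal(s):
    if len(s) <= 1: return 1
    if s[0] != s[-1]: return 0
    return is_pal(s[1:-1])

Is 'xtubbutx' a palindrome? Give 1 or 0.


is_pal('xtubbutx'): s[0]='x' == s[-1]='x' -> check is_pal('tubbut')
is_pal('tubbut'): s[0]='t' == s[-1]='t' -> check is_pal('ubbu')
is_pal('ubbu'): s[0]='u' == s[-1]='u' -> check is_pal('bb')
is_pal('bb'): s[0]='b' == s[-1]='b' -> check is_pal('')
is_pal(''): len <= 1 -> return 1  (base case)
Result: 1 (palindrome)

1


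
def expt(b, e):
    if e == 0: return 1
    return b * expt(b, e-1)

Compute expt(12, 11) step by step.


expt(12, 11)
= 12 * expt(12, 10)
= 12 * 12 * expt(12, 9)
= 12 * 12 * 12 * expt(12, 8)
= 12 * 12 * 12 * 12 * expt(12, 7)
= 12 * 12 * 12 * 12 * 12 * expt(12, 6)
= 12 * 12 * 12 * 12 * 12 * 12 * expt(12, 5)
= 12 * 12 * 12 * 12 * 12 * 12 * 12 * expt(12, 4)
= 12 * 12 * 12 * 12 * 12 * 12 * 12 * 12 * expt(12, 3)
= 12 * 12 * 12 * 12 * 12 * 12 * 12 * 12 * 12 * expt(12, 2)
= 12 * 12 * 12 * 12 * 12 * 12 * 12 * 12 * 12 * 12 * expt(12, 1)
= 12 * 12 * 12 * 12 * 12 * 12 * 12 * 12 * 12 * 12 * 12 * expt(12, 0)
= 12 * 12 * 12 * 12 * 12 * 12 * 12 * 12 * 12 * 12 * 12 * 1
= 743008370688

743008370688


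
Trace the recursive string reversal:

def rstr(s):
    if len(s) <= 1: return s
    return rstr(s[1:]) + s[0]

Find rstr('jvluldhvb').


rstr('jvluldhvb') = rstr('vluldhvb') + 'j'
rstr('vluldhvb') = rstr('luldhvb') + 'v'
rstr('luldhvb') = rstr('uldhvb') + 'l'
rstr('uldhvb') = rstr('ldhvb') + 'u'
rstr('ldhvb') = rstr('dhvb') + 'l'
rstr('dhvb') = rstr('hvb') + 'd'
rstr('hvb') = rstr('vb') + 'h'
rstr('vb') = rstr('b') + 'v'
rstr('b') = 'b'  (base case)
Concatenating: 'b' + 'v' + 'h' + 'd' + 'l' + 'u' + 'l' + 'v' + 'j' = 'bvhdlulvj'

bvhdlulvj


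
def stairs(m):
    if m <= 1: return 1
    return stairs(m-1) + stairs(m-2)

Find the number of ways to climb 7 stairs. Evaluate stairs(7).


Building up from base cases:
stairs(0) = 1
stairs(1) = 1
stairs(2) = stairs(1) + stairs(0) = 1 + 1 = 2
stairs(3) = stairs(2) + stairs(1) = 2 + 1 = 3
stairs(4) = stairs(3) + stairs(2) = 3 + 2 = 5
stairs(5) = stairs(4) + stairs(3) = 5 + 3 = 8
stairs(6) = stairs(5) + stairs(4) = 8 + 5 = 13
stairs(7) = stairs(6) + stairs(5) = 13 + 8 = 21

21


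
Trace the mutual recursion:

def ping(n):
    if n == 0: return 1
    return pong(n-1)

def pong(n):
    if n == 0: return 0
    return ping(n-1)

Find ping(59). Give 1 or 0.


ping(59) = pong(58)
pong(58) = ping(57)
ping(57) = pong(56)
pong(56) = ping(55)
ping(55) = pong(54)
pong(54) = ping(53)
ping(53) = pong(52)
pong(52) = ping(51)
ping(51) = pong(50)
pong(50) = ping(49)
ping(49) = pong(48)
pong(48) = ping(47)
ping(47) = pong(46)
pong(46) = ping(45)
ping(45) = pong(44)
pong(44) = ping(43)
ping(43) = pong(42)
pong(42) = ping(41)
ping(41) = pong(40)
pong(40) = ping(39)
ping(39) = pong(38)
pong(38) = ping(37)
ping(37) = pong(36)
pong(36) = ping(35)
ping(35) = pong(34)
pong(34) = ping(33)
ping(33) = pong(32)
pong(32) = ping(31)
ping(31) = pong(30)
pong(30) = ping(29)
ping(29) = pong(28)
pong(28) = ping(27)
ping(27) = pong(26)
pong(26) = ping(25)
ping(25) = pong(24)
pong(24) = ping(23)
ping(23) = pong(22)
pong(22) = ping(21)
ping(21) = pong(20)
pong(20) = ping(19)
ping(19) = pong(18)
pong(18) = ping(17)
ping(17) = pong(16)
pong(16) = ping(15)
ping(15) = pong(14)
pong(14) = ping(13)
ping(13) = pong(12)
pong(12) = ping(11)
ping(11) = pong(10)
pong(10) = ping(9)
ping(9) = pong(8)
pong(8) = ping(7)
ping(7) = pong(6)
pong(6) = ping(5)
ping(5) = pong(4)
pong(4) = ping(3)
ping(3) = pong(2)
pong(2) = ping(1)
ping(1) = pong(0)
pong(0) = 0  (base case)
Result: 0

0


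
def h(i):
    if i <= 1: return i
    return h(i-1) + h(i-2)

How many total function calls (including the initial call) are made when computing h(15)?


Let C(n) = total calls for h(n)
C(0) = 1, C(1) = 1
C(2) = 1 + C(1) + C(0) = 1 + 1 + 1 = 3
C(3) = 1 + C(2) + C(1) = 1 + 3 + 1 = 5
C(4) = 1 + C(3) + C(2) = 1 + 5 + 3 = 9
C(5) = 1 + C(4) + C(3) = 1 + 9 + 5 = 15
C(6) = 1 + C(5) + C(4) = 1 + 15 + 9 = 25
C(7) = 1 + C(6) + C(5) = 1 + 25 + 15 = 41
C(8) = 1 + C(7) + C(6) = 1 + 41 + 25 = 67
C(9) = 1 + C(8) + C(7) = 1 + 67 + 41 = 109
C(10) = 1 + C(9) + C(8) = 1 + 109 + 67 = 177
C(11) = 1 + C(10) + C(9) = 1 + 177 + 109 = 287
C(12) = 1 + C(11) + C(10) = 1 + 287 + 177 = 465
C(13) = 1 + C(12) + C(11) = 1 + 465 + 287 = 753
C(14) = 1 + C(13) + C(12) = 1 + 753 + 465 = 1219
C(15) = 1 + C(14) + C(13) = 1 + 1219 + 753 = 1973

1973


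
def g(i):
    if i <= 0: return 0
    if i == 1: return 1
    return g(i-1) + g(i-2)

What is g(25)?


Computing g(25) bottom-up:
g(0) = 0
g(1) = 1
g(2) = g(1) + g(0) = 1 + 0 = 1
g(3) = g(2) + g(1) = 1 + 1 = 2
g(4) = g(3) + g(2) = 2 + 1 = 3
g(5) = g(4) + g(3) = 3 + 2 = 5
g(6) = g(5) + g(4) = 5 + 3 = 8
g(7) = g(6) + g(5) = 8 + 5 = 13
g(8) = g(7) + g(6) = 13 + 8 = 21
g(9) = g(8) + g(7) = 21 + 13 = 34
g(10) = g(9) + g(8) = 34 + 21 = 55
g(11) = g(10) + g(9) = 55 + 34 = 89
g(12) = g(11) + g(10) = 89 + 55 = 144
g(13) = g(12) + g(11) = 144 + 89 = 233
g(14) = g(13) + g(12) = 233 + 144 = 377
g(15) = g(14) + g(13) = 377 + 233 = 610
g(16) = g(15) + g(14) = 610 + 377 = 987
g(17) = g(16) + g(15) = 987 + 610 = 1597
g(18) = g(17) + g(16) = 1597 + 987 = 2584
g(19) = g(18) + g(17) = 2584 + 1597 = 4181
g(20) = g(19) + g(18) = 4181 + 2584 = 6765
g(21) = g(20) + g(19) = 6765 + 4181 = 10946
g(22) = g(21) + g(20) = 10946 + 6765 = 17711
g(23) = g(22) + g(21) = 17711 + 10946 = 28657
g(24) = g(23) + g(22) = 28657 + 17711 = 46368
g(25) = g(24) + g(23) = 46368 + 28657 = 75025

75025


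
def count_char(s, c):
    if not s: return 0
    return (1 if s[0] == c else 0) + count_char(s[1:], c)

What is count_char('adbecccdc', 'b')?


s[0]='a' != 'b' -> 0
s[0]='d' != 'b' -> 0
s[0]='b' == 'b' -> 1
s[0]='e' != 'b' -> 0
s[0]='c' != 'b' -> 0
s[0]='c' != 'b' -> 0
s[0]='c' != 'b' -> 0
s[0]='d' != 'b' -> 0
s[0]='c' != 'b' -> 0
Sum: 0 + 0 + 1 + 0 + 0 + 0 + 0 + 0 + 0 = 1

1


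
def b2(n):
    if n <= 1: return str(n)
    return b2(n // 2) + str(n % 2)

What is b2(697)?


b2(697) = b2(348) + '1'
b2(348) = b2(174) + '0'
b2(174) = b2(87) + '0'
b2(87) = b2(43) + '1'
b2(43) = b2(21) + '1'
b2(21) = b2(10) + '1'
b2(10) = b2(5) + '0'
b2(5) = b2(2) + '1'
b2(2) = b2(1) + '0'
b2(1) = '1'  (base case)
Concatenating: '1' + '0' + '1' + '0' + '1' + '1' + '1' + '0' + '0' + '1' = '1010111001'

1010111001


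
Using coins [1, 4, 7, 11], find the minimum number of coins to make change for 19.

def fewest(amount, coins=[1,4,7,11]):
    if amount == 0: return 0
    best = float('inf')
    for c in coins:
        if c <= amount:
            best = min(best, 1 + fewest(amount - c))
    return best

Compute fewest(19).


Building up with DP:
fewest(0) = 0
fewest(1) = min(1+fewest(0)=1+0=1) = 1
fewest(2) = min(1+fewest(1)=1+1=2) = 2
fewest(3) = min(1+fewest(2)=1+2=3) = 3
fewest(4) = min(1+fewest(3)=1+3=4, 1+fewest(0)=1+0=1) = 1
fewest(5) = min(1+fewest(4)=1+1=2, 1+fewest(1)=1+1=2) = 2
fewest(6) = min(1+fewest(5)=1+2=3, 1+fewest(2)=1+2=3) = 3
fewest(7) = min(1+fewest(6)=1+3=4, 1+fewest(3)=1+3=4, 1+fewest(0)=1+0=1) = 1
fewest(8) = min(1+fewest(7)=1+1=2, 1+fewest(4)=1+1=2, 1+fewest(1)=1+1=2) = 2
fewest(9) = min(1+fewest(8)=1+2=3, 1+fewest(5)=1+2=3, 1+fewest(2)=1+2=3) = 3
fewest(10) = min(1+fewest(9)=1+3=4, 1+fewest(6)=1+3=4, 1+fewest(3)=1+3=4) = 4
fewest(11) = min(1+fewest(10)=1+4=5, 1+fewest(7)=1+1=2, 1+fewest(4)=1+1=2, 1+fewest(0)=1+0=1) = 1
fewest(12) = min(1+fewest(11)=1+1=2, 1+fewest(8)=1+2=3, 1+fewest(5)=1+2=3, 1+fewest(1)=1+1=2) = 2
fewest(13) = min(1+fewest(12)=1+2=3, 1+fewest(9)=1+3=4, 1+fewest(6)=1+3=4, 1+fewest(2)=1+2=3) = 3
fewest(14) = min(1+fewest(13)=1+3=4, 1+fewest(10)=1+4=5, 1+fewest(7)=1+1=2, 1+fewest(3)=1+3=4) = 2
fewest(15) = min(1+fewest(14)=1+2=3, 1+fewest(11)=1+1=2, 1+fewest(8)=1+2=3, 1+fewest(4)=1+1=2) = 2
fewest(16) = min(1+fewest(15)=1+2=3, 1+fewest(12)=1+2=3, 1+fewest(9)=1+3=4, 1+fewest(5)=1+2=3) = 3
fewest(17) = min(1+fewest(16)=1+3=4, 1+fewest(13)=1+3=4, 1+fewest(10)=1+4=5, 1+fewest(6)=1+3=4) = 4
fewest(18) = min(1+fewest(17)=1+4=5, 1+fewest(14)=1+2=3, 1+fewest(11)=1+1=2, 1+fewest(7)=1+1=2) = 2
fewest(19) = min(1+fewest(18)=1+2=3, 1+fewest(15)=1+2=3, 1+fewest(12)=1+2=3, 1+fewest(8)=1+2=3) = 3

3


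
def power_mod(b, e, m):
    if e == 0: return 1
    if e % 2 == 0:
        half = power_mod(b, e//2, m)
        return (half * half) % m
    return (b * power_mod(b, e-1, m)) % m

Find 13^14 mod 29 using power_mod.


power_mod(13, 14, 29): e is even, compute power_mod(13, 7, 29)
  power_mod(13, 7, 29): e is odd, compute power_mod(13, 6, 29)
    power_mod(13, 6, 29): e is even, compute power_mod(13, 3, 29)
      power_mod(13, 3, 29): e is odd, compute power_mod(13, 2, 29)
        power_mod(13, 2, 29): e is even, compute power_mod(13, 1, 29)
          power_mod(13, 1, 29): e is odd, compute power_mod(13, 0, 29)
          power_mod(13, 0, 29) = 1
          (13 * 1) % 29 = 13
        half=13, (13*13) % 29 = 24
      (13 * 24) % 29 = 22
    half=22, (22*22) % 29 = 20
  (13 * 20) % 29 = 28
half=28, (28*28) % 29 = 1

1


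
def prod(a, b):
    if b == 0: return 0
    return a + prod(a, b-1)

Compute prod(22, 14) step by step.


prod(22, 14) = 22 + prod(22, 13)
prod(22, 13) = 22 + prod(22, 12)
prod(22, 12) = 22 + prod(22, 11)
prod(22, 11) = 22 + prod(22, 10)
prod(22, 10) = 22 + prod(22, 9)
prod(22, 9) = 22 + prod(22, 8)
prod(22, 8) = 22 + prod(22, 7)
prod(22, 7) = 22 + prod(22, 6)
prod(22, 6) = 22 + prod(22, 5)
prod(22, 5) = 22 + prod(22, 4)
prod(22, 4) = 22 + prod(22, 3)
prod(22, 3) = 22 + prod(22, 2)
prod(22, 2) = 22 + prod(22, 1)
prod(22, 1) = 22 + prod(22, 0)
prod(22, 0) = 0  (base case)
Total: 22 + 22 + 22 + 22 + 22 + 22 + 22 + 22 + 22 + 22 + 22 + 22 + 22 + 22 + 0 = 308

308


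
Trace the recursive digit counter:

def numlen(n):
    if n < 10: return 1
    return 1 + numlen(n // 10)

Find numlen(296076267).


numlen(296076267) = 1 + numlen(29607626)
numlen(29607626) = 1 + numlen(2960762)
numlen(2960762) = 1 + numlen(296076)
numlen(296076) = 1 + numlen(29607)
numlen(29607) = 1 + numlen(2960)
numlen(2960) = 1 + numlen(296)
numlen(296) = 1 + numlen(29)
numlen(29) = 1 + numlen(2)
numlen(2) = 1  (base case: 2 < 10)
Unwinding: 1 + 1 + 1 + 1 + 1 + 1 + 1 + 1 + 1 = 9

9


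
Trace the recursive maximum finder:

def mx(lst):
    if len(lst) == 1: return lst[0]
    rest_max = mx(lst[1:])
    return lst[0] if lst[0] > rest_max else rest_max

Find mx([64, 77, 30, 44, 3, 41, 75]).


mx([64, 77, 30, 44, 3, 41, 75]): compare 64 with mx([77, 30, 44, 3, 41, 75])
mx([77, 30, 44, 3, 41, 75]): compare 77 with mx([30, 44, 3, 41, 75])
mx([30, 44, 3, 41, 75]): compare 30 with mx([44, 3, 41, 75])
mx([44, 3, 41, 75]): compare 44 with mx([3, 41, 75])
mx([3, 41, 75]): compare 3 with mx([41, 75])
mx([41, 75]): compare 41 with mx([75])
mx([75]) = 75  (base case)
Compare 41 with 75 -> 75
Compare 3 with 75 -> 75
Compare 44 with 75 -> 75
Compare 30 with 75 -> 75
Compare 77 with 75 -> 77
Compare 64 with 77 -> 77

77


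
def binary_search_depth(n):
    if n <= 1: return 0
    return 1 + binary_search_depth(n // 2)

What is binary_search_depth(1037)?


1037 / 2 = 518
518 / 2 = 259
259 / 2 = 129
129 / 2 = 64
64 / 2 = 32
32 / 2 = 16
16 / 2 = 8
8 / 2 = 4
4 / 2 = 2
2 / 2 = 1
Reached 1 after 10 halvings

10


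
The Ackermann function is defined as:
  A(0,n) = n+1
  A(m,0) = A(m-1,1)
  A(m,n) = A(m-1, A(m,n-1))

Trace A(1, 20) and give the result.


A(1, 20) = A(0, A(1, 19))
  A(1, 19) = A(0, A(1, 18))
    A(1, 18) = A(0, A(1, 17))
      A(1, 17) = A(0, A(1, 16))
        A(1, 16) = A(0, A(1, 15))
          A(1, 15) = A(0, A(1, 14))
          A(1, 14) = A(0, A(1, 13))
          A(1, 13) = A(0, A(1, 12))
          A(1, 12) = A(0, A(1, 11))
          A(1, 11) = A(0, A(1, 10))
          A(1, 10) = A(0, A(1, 9))
          A(1, 9) = A(0, A(1, 8))
          A(1, 8) = A(0, A(1, 7))
          A(1, 7) = A(0, A(1, 6))
          A(1, 6) = A(0, A(1, 5))
          A(1, 5) = A(0, A(1, 4))
          A(1, 4) = A(0, A(1, 3))
          A(1, 3) = A(0, A(1, 2))
          A(1, 2) = A(0, A(1, 1))
          A(1, 1) = A(0, A(1, 0))
          A(1, 0) = A(0, 1)
          A(0, 1) = 2
            = A(0, 2)
          A(0, 2) = 3
            = A(0, 3)
... (trace truncated)
Result: A(1, 20) = 22

22


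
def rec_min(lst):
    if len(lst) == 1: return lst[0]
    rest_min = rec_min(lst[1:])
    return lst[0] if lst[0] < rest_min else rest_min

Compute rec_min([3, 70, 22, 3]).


rec_min([3, 70, 22, 3]): compare 3 with rec_min([70, 22, 3])
rec_min([70, 22, 3]): compare 70 with rec_min([22, 3])
rec_min([22, 3]): compare 22 with rec_min([3])
rec_min([3]) = 3  (base case)
Compare 22 with 3 -> 3
Compare 70 with 3 -> 3
Compare 3 with 3 -> 3

3


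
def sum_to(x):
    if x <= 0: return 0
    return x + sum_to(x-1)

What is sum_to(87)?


sum_to(87)
= 87 + 86 + 85 + 84 + 83 + 82 + 81 + 80 + 79 + 78 + 77 + 76 + 75 + 74 + 73 + 72 + 71 + 70 + 69 + 68 + 67 + 66 + 65 + 64 + 63 + 62 + 61 + 60 + 59 + 58 + 57 + 56 + 55 + 54 + 53 + 52 + 51 + 50 + 49 + 48 + 47 + 46 + 45 + 44 + 43 + 42 + 41 + 40 + 39 + 38 + 37 + 36 + 35 + 34 + 33 + 32 + 31 + 30 + 29 + 28 + 27 + 26 + 25 + 24 + 23 + 22 + 21 + 20 + 19 + 18 + 17 + 16 + 15 + 14 + 13 + 12 + 11 + 10 + 9 + 8 + 7 + 6 + 5 + 4 + 3 + 2 + 1 + sum_to(0)
= 87 + 86 + 85 + 84 + 83 + 82 + 81 + 80 + 79 + 78 + 77 + 76 + 75 + 74 + 73 + 72 + 71 + 70 + 69 + 68 + 67 + 66 + 65 + 64 + 63 + 62 + 61 + 60 + 59 + 58 + 57 + 56 + 55 + 54 + 53 + 52 + 51 + 50 + 49 + 48 + 47 + 46 + 45 + 44 + 43 + 42 + 41 + 40 + 39 + 38 + 37 + 36 + 35 + 34 + 33 + 32 + 31 + 30 + 29 + 28 + 27 + 26 + 25 + 24 + 23 + 22 + 21 + 20 + 19 + 18 + 17 + 16 + 15 + 14 + 13 + 12 + 11 + 10 + 9 + 8 + 7 + 6 + 5 + 4 + 3 + 2 + 1 + 0
= 3828

3828


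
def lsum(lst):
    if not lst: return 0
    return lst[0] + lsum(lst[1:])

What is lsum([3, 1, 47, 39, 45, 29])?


lsum([3, 1, 47, 39, 45, 29]) = 3 + lsum([1, 47, 39, 45, 29])
lsum([1, 47, 39, 45, 29]) = 1 + lsum([47, 39, 45, 29])
lsum([47, 39, 45, 29]) = 47 + lsum([39, 45, 29])
lsum([39, 45, 29]) = 39 + lsum([45, 29])
lsum([45, 29]) = 45 + lsum([29])
lsum([29]) = 29 + lsum([])
lsum([]) = 0  (base case)
Total: 3 + 1 + 47 + 39 + 45 + 29 + 0 = 164

164


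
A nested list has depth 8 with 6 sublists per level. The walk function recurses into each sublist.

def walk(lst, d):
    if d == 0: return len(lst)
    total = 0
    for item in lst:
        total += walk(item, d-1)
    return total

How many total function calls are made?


At depth 0 (root): 1 call
At depth 1: each of 1 parents calls walk on 6 children = 6 calls
At depth 2: each of 6 parents calls walk on 6 children = 36 calls
At depth 3: each of 36 parents calls walk on 6 children = 216 calls
At depth 4: each of 216 parents calls walk on 6 children = 1296 calls
At depth 5: each of 1296 parents calls walk on 6 children = 7776 calls
At depth 6: each of 7776 parents calls walk on 6 children = 46656 calls
At depth 7: each of 46656 parents calls walk on 6 children = 279936 calls
At depth 8: each of 279936 parents calls walk on 6 children = 1679616 calls
Total: 1 + 6 + 36 + 216 + 1296 + 7776 + 46656 + 279936 + 1679616 = 2015539

2015539


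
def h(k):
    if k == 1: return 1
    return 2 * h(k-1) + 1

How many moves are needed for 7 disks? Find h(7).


h(7) = 2 * h(6) + 1
h(6) = 2 * h(5) + 1
h(5) = 2 * h(4) + 1
h(4) = 2 * h(3) + 1
h(3) = 2 * h(2) + 1
h(2) = 2 * h(1) + 1
h(1) = 1  (base case)
h(2) = 2 * 1 + 1 = 3
h(3) = 2 * 3 + 1 = 7
h(4) = 2 * 7 + 1 = 15
h(5) = 2 * 15 + 1 = 31
h(6) = 2 * 31 + 1 = 63
h(7) = 2 * 63 + 1 = 127

127


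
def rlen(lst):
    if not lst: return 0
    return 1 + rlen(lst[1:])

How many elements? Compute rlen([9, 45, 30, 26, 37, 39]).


rlen([9, 45, 30, 26, 37, 39]) = 1 + rlen([45, 30, 26, 37, 39])
rlen([45, 30, 26, 37, 39]) = 1 + rlen([30, 26, 37, 39])
rlen([30, 26, 37, 39]) = 1 + rlen([26, 37, 39])
rlen([26, 37, 39]) = 1 + rlen([37, 39])
rlen([37, 39]) = 1 + rlen([39])
rlen([39]) = 1 + rlen([])
rlen([]) = 0  (base case)
Unwinding: 1 + 1 + 1 + 1 + 1 + 1 + 0 = 6

6


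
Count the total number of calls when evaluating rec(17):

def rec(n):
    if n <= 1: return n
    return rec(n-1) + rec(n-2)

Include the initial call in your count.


Let C(n) = total calls for rec(n)
C(0) = 1, C(1) = 1
C(2) = 1 + C(1) + C(0) = 1 + 1 + 1 = 3
C(3) = 1 + C(2) + C(1) = 1 + 3 + 1 = 5
C(4) = 1 + C(3) + C(2) = 1 + 5 + 3 = 9
C(5) = 1 + C(4) + C(3) = 1 + 9 + 5 = 15
C(6) = 1 + C(5) + C(4) = 1 + 15 + 9 = 25
C(7) = 1 + C(6) + C(5) = 1 + 25 + 15 = 41
C(8) = 1 + C(7) + C(6) = 1 + 41 + 25 = 67
C(9) = 1 + C(8) + C(7) = 1 + 67 + 41 = 109
C(10) = 1 + C(9) + C(8) = 1 + 109 + 67 = 177
C(11) = 1 + C(10) + C(9) = 1 + 177 + 109 = 287
C(12) = 1 + C(11) + C(10) = 1 + 287 + 177 = 465
C(13) = 1 + C(12) + C(11) = 1 + 465 + 287 = 753
C(14) = 1 + C(13) + C(12) = 1 + 753 + 465 = 1219
C(15) = 1 + C(14) + C(13) = 1 + 1219 + 753 = 1973
C(16) = 1 + C(15) + C(14) = 1 + 1973 + 1219 = 3193
C(17) = 1 + C(16) + C(15) = 1 + 3193 + 1973 = 5167

5167


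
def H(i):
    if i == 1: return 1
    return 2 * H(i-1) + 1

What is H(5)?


H(5) = 2 * H(4) + 1
H(4) = 2 * H(3) + 1
H(3) = 2 * H(2) + 1
H(2) = 2 * H(1) + 1
H(1) = 1  (base case)
H(2) = 2 * 1 + 1 = 3
H(3) = 2 * 3 + 1 = 7
H(4) = 2 * 7 + 1 = 15
H(5) = 2 * 15 + 1 = 31

31


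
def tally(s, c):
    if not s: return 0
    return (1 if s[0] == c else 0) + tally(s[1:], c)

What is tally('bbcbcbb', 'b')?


s[0]='b' == 'b' -> 1
s[0]='b' == 'b' -> 1
s[0]='c' != 'b' -> 0
s[0]='b' == 'b' -> 1
s[0]='c' != 'b' -> 0
s[0]='b' == 'b' -> 1
s[0]='b' == 'b' -> 1
Sum: 1 + 1 + 0 + 1 + 0 + 1 + 1 = 5

5


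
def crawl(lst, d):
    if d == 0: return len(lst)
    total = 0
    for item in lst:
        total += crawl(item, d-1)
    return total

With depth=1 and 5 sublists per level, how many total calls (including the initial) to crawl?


At depth 0 (root): 1 call
At depth 1: each of 1 parents calls crawl on 5 children = 5 calls
Total: 1 + 5 = 6

6


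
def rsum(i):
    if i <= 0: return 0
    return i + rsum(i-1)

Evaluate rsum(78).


rsum(78)
= 78 + 77 + 76 + 75 + 74 + 73 + 72 + 71 + 70 + 69 + 68 + 67 + 66 + 65 + 64 + 63 + 62 + 61 + 60 + 59 + 58 + 57 + 56 + 55 + 54 + 53 + 52 + 51 + 50 + 49 + 48 + 47 + 46 + 45 + 44 + 43 + 42 + 41 + 40 + 39 + 38 + 37 + 36 + 35 + 34 + 33 + 32 + 31 + 30 + 29 + 28 + 27 + 26 + 25 + 24 + 23 + 22 + 21 + 20 + 19 + 18 + 17 + 16 + 15 + 14 + 13 + 12 + 11 + 10 + 9 + 8 + 7 + 6 + 5 + 4 + 3 + 2 + 1 + rsum(0)
= 78 + 77 + 76 + 75 + 74 + 73 + 72 + 71 + 70 + 69 + 68 + 67 + 66 + 65 + 64 + 63 + 62 + 61 + 60 + 59 + 58 + 57 + 56 + 55 + 54 + 53 + 52 + 51 + 50 + 49 + 48 + 47 + 46 + 45 + 44 + 43 + 42 + 41 + 40 + 39 + 38 + 37 + 36 + 35 + 34 + 33 + 32 + 31 + 30 + 29 + 28 + 27 + 26 + 25 + 24 + 23 + 22 + 21 + 20 + 19 + 18 + 17 + 16 + 15 + 14 + 13 + 12 + 11 + 10 + 9 + 8 + 7 + 6 + 5 + 4 + 3 + 2 + 1 + 0
= 3081

3081


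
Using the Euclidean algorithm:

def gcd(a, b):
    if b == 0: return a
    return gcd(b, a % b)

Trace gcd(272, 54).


gcd(272, 54) = gcd(54, 2)
gcd(54, 2) = gcd(2, 0)
gcd(2, 0) = 2  (base case)

2


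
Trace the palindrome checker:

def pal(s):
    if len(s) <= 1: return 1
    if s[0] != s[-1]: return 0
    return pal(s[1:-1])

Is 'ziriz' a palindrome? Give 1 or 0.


pal('ziriz'): s[0]='z' == s[-1]='z' -> check pal('iri')
pal('iri'): s[0]='i' == s[-1]='i' -> check pal('r')
pal('r'): len <= 1 -> return 1  (base case)
Result: 1 (palindrome)

1


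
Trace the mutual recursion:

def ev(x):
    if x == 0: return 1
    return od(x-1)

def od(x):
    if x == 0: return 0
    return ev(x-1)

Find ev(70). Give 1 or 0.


ev(70) = od(69)
od(69) = ev(68)
ev(68) = od(67)
od(67) = ev(66)
ev(66) = od(65)
od(65) = ev(64)
ev(64) = od(63)
od(63) = ev(62)
ev(62) = od(61)
od(61) = ev(60)
ev(60) = od(59)
od(59) = ev(58)
ev(58) = od(57)
od(57) = ev(56)
ev(56) = od(55)
od(55) = ev(54)
ev(54) = od(53)
od(53) = ev(52)
ev(52) = od(51)
od(51) = ev(50)
ev(50) = od(49)
od(49) = ev(48)
ev(48) = od(47)
od(47) = ev(46)
ev(46) = od(45)
od(45) = ev(44)
ev(44) = od(43)
od(43) = ev(42)
ev(42) = od(41)
od(41) = ev(40)
ev(40) = od(39)
od(39) = ev(38)
ev(38) = od(37)
od(37) = ev(36)
ev(36) = od(35)
od(35) = ev(34)
ev(34) = od(33)
od(33) = ev(32)
ev(32) = od(31)
od(31) = ev(30)
ev(30) = od(29)
od(29) = ev(28)
ev(28) = od(27)
od(27) = ev(26)
ev(26) = od(25)
od(25) = ev(24)
ev(24) = od(23)
od(23) = ev(22)
ev(22) = od(21)
od(21) = ev(20)
ev(20) = od(19)
od(19) = ev(18)
ev(18) = od(17)
od(17) = ev(16)
ev(16) = od(15)
od(15) = ev(14)
ev(14) = od(13)
od(13) = ev(12)
ev(12) = od(11)
od(11) = ev(10)
ev(10) = od(9)
od(9) = ev(8)
ev(8) = od(7)
od(7) = ev(6)
ev(6) = od(5)
od(5) = ev(4)
ev(4) = od(3)
od(3) = ev(2)
ev(2) = od(1)
od(1) = ev(0)
ev(0) = 1  (base case)
Result: 1

1


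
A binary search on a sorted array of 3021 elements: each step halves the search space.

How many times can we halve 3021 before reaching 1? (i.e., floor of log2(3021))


3021 / 2 = 1510
1510 / 2 = 755
755 / 2 = 377
377 / 2 = 188
188 / 2 = 94
94 / 2 = 47
47 / 2 = 23
23 / 2 = 11
11 / 2 = 5
5 / 2 = 2
2 / 2 = 1
Reached 1 after 11 halvings

11


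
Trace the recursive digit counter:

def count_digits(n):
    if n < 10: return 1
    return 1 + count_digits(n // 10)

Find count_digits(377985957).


count_digits(377985957) = 1 + count_digits(37798595)
count_digits(37798595) = 1 + count_digits(3779859)
count_digits(3779859) = 1 + count_digits(377985)
count_digits(377985) = 1 + count_digits(37798)
count_digits(37798) = 1 + count_digits(3779)
count_digits(3779) = 1 + count_digits(377)
count_digits(377) = 1 + count_digits(37)
count_digits(37) = 1 + count_digits(3)
count_digits(3) = 1  (base case: 3 < 10)
Unwinding: 1 + 1 + 1 + 1 + 1 + 1 + 1 + 1 + 1 = 9

9


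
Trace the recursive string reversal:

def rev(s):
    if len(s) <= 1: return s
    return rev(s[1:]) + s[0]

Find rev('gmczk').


rev('gmczk') = rev('mczk') + 'g'
rev('mczk') = rev('czk') + 'm'
rev('czk') = rev('zk') + 'c'
rev('zk') = rev('k') + 'z'
rev('k') = 'k'  (base case)
Concatenating: 'k' + 'z' + 'c' + 'm' + 'g' = 'kzcmg'

kzcmg


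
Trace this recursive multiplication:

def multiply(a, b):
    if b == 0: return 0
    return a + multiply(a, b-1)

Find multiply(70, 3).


multiply(70, 3) = 70 + multiply(70, 2)
multiply(70, 2) = 70 + multiply(70, 1)
multiply(70, 1) = 70 + multiply(70, 0)
multiply(70, 0) = 0  (base case)
Total: 70 + 70 + 70 + 0 = 210

210


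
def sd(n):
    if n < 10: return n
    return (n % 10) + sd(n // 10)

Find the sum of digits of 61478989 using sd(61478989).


sd(61478989) = 9 + sd(6147898)
sd(6147898) = 8 + sd(614789)
sd(614789) = 9 + sd(61478)
sd(61478) = 8 + sd(6147)
sd(6147) = 7 + sd(614)
sd(614) = 4 + sd(61)
sd(61) = 1 + sd(6)
sd(6) = 6  (base case)
Total: 9 + 8 + 9 + 8 + 7 + 4 + 1 + 6 = 52

52


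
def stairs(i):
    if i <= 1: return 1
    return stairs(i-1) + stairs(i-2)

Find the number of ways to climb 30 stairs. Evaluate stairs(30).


Building up from base cases:
stairs(0) = 1
stairs(1) = 1
stairs(2) = stairs(1) + stairs(0) = 1 + 1 = 2
stairs(3) = stairs(2) + stairs(1) = 2 + 1 = 3
stairs(4) = stairs(3) + stairs(2) = 3 + 2 = 5
stairs(5) = stairs(4) + stairs(3) = 5 + 3 = 8
stairs(6) = stairs(5) + stairs(4) = 8 + 5 = 13
stairs(7) = stairs(6) + stairs(5) = 13 + 8 = 21
stairs(8) = stairs(7) + stairs(6) = 21 + 13 = 34
stairs(9) = stairs(8) + stairs(7) = 34 + 21 = 55
stairs(10) = stairs(9) + stairs(8) = 55 + 34 = 89
stairs(11) = stairs(10) + stairs(9) = 89 + 55 = 144
stairs(12) = stairs(11) + stairs(10) = 144 + 89 = 233
stairs(13) = stairs(12) + stairs(11) = 233 + 144 = 377
stairs(14) = stairs(13) + stairs(12) = 377 + 233 = 610
stairs(15) = stairs(14) + stairs(13) = 610 + 377 = 987
stairs(16) = stairs(15) + stairs(14) = 987 + 610 = 1597
stairs(17) = stairs(16) + stairs(15) = 1597 + 987 = 2584
stairs(18) = stairs(17) + stairs(16) = 2584 + 1597 = 4181
stairs(19) = stairs(18) + stairs(17) = 4181 + 2584 = 6765
stairs(20) = stairs(19) + stairs(18) = 6765 + 4181 = 10946
stairs(21) = stairs(20) + stairs(19) = 10946 + 6765 = 17711
stairs(22) = stairs(21) + stairs(20) = 17711 + 10946 = 28657
stairs(23) = stairs(22) + stairs(21) = 28657 + 17711 = 46368
stairs(24) = stairs(23) + stairs(22) = 46368 + 28657 = 75025
stairs(25) = stairs(24) + stairs(23) = 75025 + 46368 = 121393
stairs(26) = stairs(25) + stairs(24) = 121393 + 75025 = 196418
stairs(27) = stairs(26) + stairs(25) = 196418 + 121393 = 317811
stairs(28) = stairs(27) + stairs(26) = 317811 + 196418 = 514229
stairs(29) = stairs(28) + stairs(27) = 514229 + 317811 = 832040
stairs(30) = stairs(29) + stairs(28) = 832040 + 514229 = 1346269

1346269


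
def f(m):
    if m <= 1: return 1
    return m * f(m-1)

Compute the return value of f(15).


f(15)
= 15 * f(14)
= 15 * 14 * f(13)
= 15 * 14 * 13 * f(12)
= 15 * 14 * 13 * 12 * f(11)
= 15 * 14 * 13 * 12 * 11 * f(10)
= 15 * 14 * 13 * 12 * 11 * 10 * f(9)
= 15 * 14 * 13 * 12 * 11 * 10 * 9 * f(8)
= 15 * 14 * 13 * 12 * 11 * 10 * 9 * 8 * f(7)
= 15 * 14 * 13 * 12 * 11 * 10 * 9 * 8 * 7 * f(6)
= 15 * 14 * 13 * 12 * 11 * 10 * 9 * 8 * 7 * 6 * f(5)
= 15 * 14 * 13 * 12 * 11 * 10 * 9 * 8 * 7 * 6 * 5 * f(4)
= 15 * 14 * 13 * 12 * 11 * 10 * 9 * 8 * 7 * 6 * 5 * 4 * f(3)
= 15 * 14 * 13 * 12 * 11 * 10 * 9 * 8 * 7 * 6 * 5 * 4 * 3 * f(2)
= 15 * 14 * 13 * 12 * 11 * 10 * 9 * 8 * 7 * 6 * 5 * 4 * 3 * 2 * f(1)
= 15 * 14 * 13 * 12 * 11 * 10 * 9 * 8 * 7 * 6 * 5 * 4 * 3 * 2 * 1
= 1307674368000

1307674368000


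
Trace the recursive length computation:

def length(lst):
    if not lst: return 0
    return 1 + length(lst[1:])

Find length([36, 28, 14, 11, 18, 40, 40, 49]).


length([36, 28, 14, 11, 18, 40, 40, 49]) = 1 + length([28, 14, 11, 18, 40, 40, 49])
length([28, 14, 11, 18, 40, 40, 49]) = 1 + length([14, 11, 18, 40, 40, 49])
length([14, 11, 18, 40, 40, 49]) = 1 + length([11, 18, 40, 40, 49])
length([11, 18, 40, 40, 49]) = 1 + length([18, 40, 40, 49])
length([18, 40, 40, 49]) = 1 + length([40, 40, 49])
length([40, 40, 49]) = 1 + length([40, 49])
length([40, 49]) = 1 + length([49])
length([49]) = 1 + length([])
length([]) = 0  (base case)
Unwinding: 1 + 1 + 1 + 1 + 1 + 1 + 1 + 1 + 0 = 8

8


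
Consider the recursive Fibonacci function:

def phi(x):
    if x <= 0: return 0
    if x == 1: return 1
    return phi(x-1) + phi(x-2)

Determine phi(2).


Computing phi(2) bottom-up:
phi(0) = 0
phi(1) = 1
phi(2) = phi(1) + phi(0) = 1 + 0 = 1

1


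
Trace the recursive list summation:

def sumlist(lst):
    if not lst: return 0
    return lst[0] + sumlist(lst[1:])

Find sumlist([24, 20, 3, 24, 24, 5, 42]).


sumlist([24, 20, 3, 24, 24, 5, 42]) = 24 + sumlist([20, 3, 24, 24, 5, 42])
sumlist([20, 3, 24, 24, 5, 42]) = 20 + sumlist([3, 24, 24, 5, 42])
sumlist([3, 24, 24, 5, 42]) = 3 + sumlist([24, 24, 5, 42])
sumlist([24, 24, 5, 42]) = 24 + sumlist([24, 5, 42])
sumlist([24, 5, 42]) = 24 + sumlist([5, 42])
sumlist([5, 42]) = 5 + sumlist([42])
sumlist([42]) = 42 + sumlist([])
sumlist([]) = 0  (base case)
Total: 24 + 20 + 3 + 24 + 24 + 5 + 42 + 0 = 142

142


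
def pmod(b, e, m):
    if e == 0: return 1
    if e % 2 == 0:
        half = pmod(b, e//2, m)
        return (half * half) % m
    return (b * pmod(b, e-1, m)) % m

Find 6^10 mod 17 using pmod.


pmod(6, 10, 17): e is even, compute pmod(6, 5, 17)
  pmod(6, 5, 17): e is odd, compute pmod(6, 4, 17)
    pmod(6, 4, 17): e is even, compute pmod(6, 2, 17)
      pmod(6, 2, 17): e is even, compute pmod(6, 1, 17)
        pmod(6, 1, 17): e is odd, compute pmod(6, 0, 17)
          pmod(6, 0, 17) = 1
        (6 * 1) % 17 = 6
      half=6, (6*6) % 17 = 2
    half=2, (2*2) % 17 = 4
  (6 * 4) % 17 = 7
half=7, (7*7) % 17 = 15

15


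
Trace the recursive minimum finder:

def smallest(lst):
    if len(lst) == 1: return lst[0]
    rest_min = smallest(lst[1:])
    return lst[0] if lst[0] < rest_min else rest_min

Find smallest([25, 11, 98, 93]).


smallest([25, 11, 98, 93]): compare 25 with smallest([11, 98, 93])
smallest([11, 98, 93]): compare 11 with smallest([98, 93])
smallest([98, 93]): compare 98 with smallest([93])
smallest([93]) = 93  (base case)
Compare 98 with 93 -> 93
Compare 11 with 93 -> 11
Compare 25 with 11 -> 11

11


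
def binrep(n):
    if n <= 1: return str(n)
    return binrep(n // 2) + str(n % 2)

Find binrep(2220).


binrep(2220) = binrep(1110) + '0'
binrep(1110) = binrep(555) + '0'
binrep(555) = binrep(277) + '1'
binrep(277) = binrep(138) + '1'
binrep(138) = binrep(69) + '0'
binrep(69) = binrep(34) + '1'
binrep(34) = binrep(17) + '0'
binrep(17) = binrep(8) + '1'
binrep(8) = binrep(4) + '0'
binrep(4) = binrep(2) + '0'
binrep(2) = binrep(1) + '0'
binrep(1) = '1'  (base case)
Concatenating: '1' + '0' + '0' + '0' + '1' + '0' + '1' + '0' + '1' + '1' + '0' + '0' = '100010101100'

100010101100


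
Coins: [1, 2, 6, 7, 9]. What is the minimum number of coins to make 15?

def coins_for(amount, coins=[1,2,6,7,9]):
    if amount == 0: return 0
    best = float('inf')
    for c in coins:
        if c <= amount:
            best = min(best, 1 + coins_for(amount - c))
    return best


Building up with DP:
coins_for(0) = 0
coins_for(1) = min(1+coins_for(0)=1+0=1) = 1
coins_for(2) = min(1+coins_for(1)=1+1=2, 1+coins_for(0)=1+0=1) = 1
coins_for(3) = min(1+coins_for(2)=1+1=2, 1+coins_for(1)=1+1=2) = 2
coins_for(4) = min(1+coins_for(3)=1+2=3, 1+coins_for(2)=1+1=2) = 2
coins_for(5) = min(1+coins_for(4)=1+2=3, 1+coins_for(3)=1+2=3) = 3
coins_for(6) = min(1+coins_for(5)=1+3=4, 1+coins_for(4)=1+2=3, 1+coins_for(0)=1+0=1) = 1
coins_for(7) = min(1+coins_for(6)=1+1=2, 1+coins_for(5)=1+3=4, 1+coins_for(1)=1+1=2, 1+coins_for(0)=1+0=1) = 1
coins_for(8) = min(1+coins_for(7)=1+1=2, 1+coins_for(6)=1+1=2, 1+coins_for(2)=1+1=2, 1+coins_for(1)=1+1=2) = 2
coins_for(9) = min(1+coins_for(8)=1+2=3, 1+coins_for(7)=1+1=2, 1+coins_for(3)=1+2=3, 1+coins_for(2)=1+1=2, 1+coins_for(0)=1+0=1) = 1
coins_for(10) = min(1+coins_for(9)=1+1=2, 1+coins_for(8)=1+2=3, 1+coins_for(4)=1+2=3, 1+coins_for(3)=1+2=3, 1+coins_for(1)=1+1=2) = 2
coins_for(11) = min(1+coins_for(10)=1+2=3, 1+coins_for(9)=1+1=2, 1+coins_for(5)=1+3=4, 1+coins_for(4)=1+2=3, 1+coins_for(2)=1+1=2) = 2
coins_for(12) = min(1+coins_for(11)=1+2=3, 1+coins_for(10)=1+2=3, 1+coins_for(6)=1+1=2, 1+coins_for(5)=1+3=4, 1+coins_for(3)=1+2=3) = 2
coins_for(13) = min(1+coins_for(12)=1+2=3, 1+coins_for(11)=1+2=3, 1+coins_for(7)=1+1=2, 1+coins_for(6)=1+1=2, 1+coins_for(4)=1+2=3) = 2
coins_for(14) = min(1+coins_for(13)=1+2=3, 1+coins_for(12)=1+2=3, 1+coins_for(8)=1+2=3, 1+coins_for(7)=1+1=2, 1+coins_for(5)=1+3=4) = 2
coins_for(15) = min(1+coins_for(14)=1+2=3, 1+coins_for(13)=1+2=3, 1+coins_for(9)=1+1=2, 1+coins_for(8)=1+2=3, 1+coins_for(6)=1+1=2) = 2

2
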